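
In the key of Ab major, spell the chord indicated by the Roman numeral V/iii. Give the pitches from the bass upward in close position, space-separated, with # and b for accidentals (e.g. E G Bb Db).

G B D

V/iii is a secondary dominant — the dominant triad of iii. iii in Ab major is C, so the applied chord's root is G, a perfect fifth above.
Building a major triad on G gives G-B-D.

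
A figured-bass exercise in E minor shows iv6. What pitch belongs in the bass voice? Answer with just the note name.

C

iv in E minor has root A; the chord is A-C-E.
The figure 6 means first inversion — the third is in the bass.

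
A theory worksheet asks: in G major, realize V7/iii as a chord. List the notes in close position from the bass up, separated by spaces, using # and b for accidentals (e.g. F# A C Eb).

F# A# C# E

V7/iii is a secondary dominant — the dominant seventh of iii. iii in G major is B, so the applied chord's root is F#, a perfect fifth above.
Building a dominant seventh chord on F# gives F#-A#-C#-E.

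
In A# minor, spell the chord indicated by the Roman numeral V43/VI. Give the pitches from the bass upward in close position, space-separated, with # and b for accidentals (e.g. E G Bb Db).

G# B C# E#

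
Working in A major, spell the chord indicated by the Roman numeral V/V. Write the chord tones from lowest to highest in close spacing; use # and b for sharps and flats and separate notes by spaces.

B D# F#

V/V is a secondary dominant — the dominant triad of V. V in A major is E, so the applied chord's root is B, a perfect fifth above.
Building a major triad on B gives B-D#-F#.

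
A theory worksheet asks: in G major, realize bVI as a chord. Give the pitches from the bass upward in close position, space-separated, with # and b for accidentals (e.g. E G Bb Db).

Eb G Bb

Scale degree 6 in G major is E; lowering it a half step gives Eb. bVI is a major triad on the lowered sixth degree, borrowed from the parallel minor.
So the chord is Eb-G-Bb.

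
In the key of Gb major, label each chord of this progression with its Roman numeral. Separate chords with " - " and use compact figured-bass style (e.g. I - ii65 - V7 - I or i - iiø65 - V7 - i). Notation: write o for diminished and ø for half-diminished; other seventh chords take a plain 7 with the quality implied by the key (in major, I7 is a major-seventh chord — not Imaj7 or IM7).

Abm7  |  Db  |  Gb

ii7 - V - I

Abm7: minor seventh chord on Ab = scale degree 2 → ii7.
Db has root Db, degree 5 in Gb major, so V.
Gb: root Gb is the tonic; major triad there is I.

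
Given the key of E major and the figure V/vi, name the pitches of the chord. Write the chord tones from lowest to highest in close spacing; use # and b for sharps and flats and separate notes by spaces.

G# B# D#

The slash means an applied dominant: we want the dominant of vi. In E major, vi is C# minor, and its dominant is built on G#.
Building a major triad on G# gives G#-B#-D#.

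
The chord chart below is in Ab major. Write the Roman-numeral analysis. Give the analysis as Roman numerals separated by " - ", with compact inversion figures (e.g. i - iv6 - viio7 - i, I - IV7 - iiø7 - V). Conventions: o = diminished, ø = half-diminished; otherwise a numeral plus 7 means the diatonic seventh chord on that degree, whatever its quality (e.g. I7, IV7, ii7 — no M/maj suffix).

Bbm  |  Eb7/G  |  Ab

ii - V65 - I

Bbm has root Bb, degree 2 in Ab major, so ii.
Eb7/G: dominant seventh chord on Eb = scale degree 5 → V65.
Ab: root Ab is the tonic; major triad there is I.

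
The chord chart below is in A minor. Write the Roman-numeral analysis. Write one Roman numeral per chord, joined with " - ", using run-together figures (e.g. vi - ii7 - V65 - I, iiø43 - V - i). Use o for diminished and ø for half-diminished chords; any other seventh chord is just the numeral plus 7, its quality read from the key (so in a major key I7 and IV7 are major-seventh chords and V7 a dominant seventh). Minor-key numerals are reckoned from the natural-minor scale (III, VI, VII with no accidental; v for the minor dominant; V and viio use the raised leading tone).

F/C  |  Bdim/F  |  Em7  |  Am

VI64 - iio64 - v7 - i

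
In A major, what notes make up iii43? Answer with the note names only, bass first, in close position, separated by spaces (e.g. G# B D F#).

The numeral's case and figure indicate a minor seventh chord. In A major its root, the mediant, is C#.
Stacking thirds from C# gives C#-E-G#-B.
With the 43 figure the chord is in second inversion; from the bass G# upward in close position it reads G#-B-C#-E.

G# B C# E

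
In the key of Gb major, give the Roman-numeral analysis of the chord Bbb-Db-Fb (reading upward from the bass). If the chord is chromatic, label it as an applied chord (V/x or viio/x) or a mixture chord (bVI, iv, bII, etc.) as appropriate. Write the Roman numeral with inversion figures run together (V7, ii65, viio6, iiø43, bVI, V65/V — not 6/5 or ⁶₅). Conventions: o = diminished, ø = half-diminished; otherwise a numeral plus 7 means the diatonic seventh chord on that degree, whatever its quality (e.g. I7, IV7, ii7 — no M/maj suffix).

bIII

Stacked in thirds the chord is Bbb-Db-Fb: a major triad on Bbb.
Bbb is the lowered third degree of Gb major (diatonic 3 would be Bb). This is a major triad on the lowered third degree, borrowed from the parallel minor.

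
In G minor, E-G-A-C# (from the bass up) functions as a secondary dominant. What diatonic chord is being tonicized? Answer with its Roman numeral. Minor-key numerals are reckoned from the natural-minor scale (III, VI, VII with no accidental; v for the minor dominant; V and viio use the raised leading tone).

The chord is a dominant seventh chord on A.
A dominant resolves down a perfect fifth: A → D. In G minor, D is scale degree 5, i.e. V.

V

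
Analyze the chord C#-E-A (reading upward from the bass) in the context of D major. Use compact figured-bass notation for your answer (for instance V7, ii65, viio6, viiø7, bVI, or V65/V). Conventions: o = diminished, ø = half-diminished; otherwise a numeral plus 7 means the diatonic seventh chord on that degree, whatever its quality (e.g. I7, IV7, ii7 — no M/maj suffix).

Stacked in thirds the chord is A-C#-E: a major triad on A.
In D major, A is the dominant; the diatonic major triad there is V.
With C# in the bass the chord is in first inversion, so the figured bass is 6.

V6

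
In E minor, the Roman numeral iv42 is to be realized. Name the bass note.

iv in E minor has root A; the chord is A-C-E-G.
The figure 42 means third inversion — the seventh is in the bass.

G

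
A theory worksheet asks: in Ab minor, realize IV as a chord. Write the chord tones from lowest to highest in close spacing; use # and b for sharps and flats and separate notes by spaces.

Scale degree 4 in Ab minor is Db; here the chord built on it is altered to a major triad. IV is the major subdominant, borrowed from the parallel major.
So the chord is Db-F-Ab.

Db F Ab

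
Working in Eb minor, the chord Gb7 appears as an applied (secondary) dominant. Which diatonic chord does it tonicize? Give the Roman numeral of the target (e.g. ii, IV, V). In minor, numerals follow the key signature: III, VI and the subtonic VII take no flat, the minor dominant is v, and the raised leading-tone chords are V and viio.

VI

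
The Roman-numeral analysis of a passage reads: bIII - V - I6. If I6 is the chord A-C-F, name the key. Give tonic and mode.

The chord F/A is a major triad rooted on F; its label is I6.
If F is scale degree 1 and the mode makes that degree carry a major triad, the tonic is F and the mode is major.

F major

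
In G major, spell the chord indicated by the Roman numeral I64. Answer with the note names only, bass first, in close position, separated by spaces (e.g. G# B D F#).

D G B

In G major, scale degree 1 is G, and the diatonic chord built there is a major triad.
Stacking thirds from G gives G-B-D.
The figured bass 64 indicates second inversion, placing the fifth (D) in the bass: D-G-B.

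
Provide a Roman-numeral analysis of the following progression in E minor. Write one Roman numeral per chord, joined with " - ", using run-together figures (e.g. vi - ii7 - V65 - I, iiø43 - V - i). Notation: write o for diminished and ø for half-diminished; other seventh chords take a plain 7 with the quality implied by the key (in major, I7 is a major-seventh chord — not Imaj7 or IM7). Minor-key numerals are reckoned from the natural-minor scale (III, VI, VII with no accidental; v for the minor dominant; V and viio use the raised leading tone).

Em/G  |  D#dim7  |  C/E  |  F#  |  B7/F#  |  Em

i6 - viio7 - VI6 - V/V - V43 - i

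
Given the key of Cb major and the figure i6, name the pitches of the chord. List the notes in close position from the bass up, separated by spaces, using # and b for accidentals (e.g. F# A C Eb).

Scale degree 1 in Cb major is Cb; here the chord built on it is altered to a minor triad. i6 is the minor tonic, borrowed from the parallel minor.
So the chord is Cb-Ebb-Gb.
The figured bass 6 indicates first inversion, placing the third (Ebb) in the bass: Ebb-Gb-Cb.

Ebb Gb Cb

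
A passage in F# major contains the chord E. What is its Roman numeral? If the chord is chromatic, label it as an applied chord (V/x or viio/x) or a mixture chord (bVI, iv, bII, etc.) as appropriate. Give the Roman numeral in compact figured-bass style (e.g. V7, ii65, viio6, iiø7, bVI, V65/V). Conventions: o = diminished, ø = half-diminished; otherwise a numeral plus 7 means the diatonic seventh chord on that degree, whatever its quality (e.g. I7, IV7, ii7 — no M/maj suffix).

Stacked in thirds the chord is E-G#-B: a major triad on E.
E is the lowered seventh degree of F# major (diatonic 7 would be E#). This is a major triad on the lowered seventh degree (the subtonic), borrowed from the parallel minor.

bVII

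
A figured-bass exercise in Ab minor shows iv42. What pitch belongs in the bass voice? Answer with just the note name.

Cb

iv in Ab minor has root Db; the chord is Db-Fb-Ab-Cb.
The figure 42 means third inversion — the seventh is in the bass.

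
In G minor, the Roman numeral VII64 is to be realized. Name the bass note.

C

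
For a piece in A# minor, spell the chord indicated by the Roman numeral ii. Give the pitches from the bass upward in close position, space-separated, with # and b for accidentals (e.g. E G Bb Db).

B# D# F##

Scale degree 2 in A# minor is B#; here the chord built on it is altered to a minor triad. ii is the minor supertonic, borrowed from the parallel major (the Dorian ii).
So the chord is B#-D#-F##.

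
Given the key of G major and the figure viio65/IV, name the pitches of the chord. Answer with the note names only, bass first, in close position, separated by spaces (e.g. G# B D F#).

viio65/IV is a secondary leading-tone chord. The target IV is C in G major; the applied chord is rooted a semitone below, on B.
Building a fully diminished seventh chord on B gives B-D-F-Ab.
With the 65 figure the chord is in first inversion; from the bass D upward in close position it reads D-F-Ab-B.

D F Ab B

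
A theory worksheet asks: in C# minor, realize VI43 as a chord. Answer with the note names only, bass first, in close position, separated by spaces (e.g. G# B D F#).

E G# A C#

The numeral's case and figure indicate a major seventh chord. In C# minor its root, the sixth degree, is A.
Stacking thirds from A gives A-C#-E-G#.
With the 43 figure the chord is in second inversion; from the bass E upward in close position it reads E-G#-A-C#.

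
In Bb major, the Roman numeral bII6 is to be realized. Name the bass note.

Eb

bII in Bb major has root Cb; the chord is Cb-Eb-Gb.
The figure 6 means first inversion — the third is in the bass.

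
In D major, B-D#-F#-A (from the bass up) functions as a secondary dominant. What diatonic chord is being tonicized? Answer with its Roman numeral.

ii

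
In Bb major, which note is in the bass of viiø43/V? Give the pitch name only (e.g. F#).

Bb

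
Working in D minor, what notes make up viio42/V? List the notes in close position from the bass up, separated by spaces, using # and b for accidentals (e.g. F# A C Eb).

The slash marks an applied leading-tone chord: viio of V. In D minor, V is A, so the leading tone to it is G#, a half step below.
Building a fully diminished seventh chord on G# gives G#-B-D-F.
The figured bass 42 indicates third inversion, placing the seventh (F) in the bass: F-G#-B-D.

F G# B D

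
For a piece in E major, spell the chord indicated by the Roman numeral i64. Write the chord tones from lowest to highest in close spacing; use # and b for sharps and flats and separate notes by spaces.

i64 is the minor tonic, borrowed from the parallel minor. In E major that root is E.
So the chord is E-G-B, a minor triad.
With the 64 figure the chord is in second inversion; from the bass B upward in close position it reads B-E-G.

B E G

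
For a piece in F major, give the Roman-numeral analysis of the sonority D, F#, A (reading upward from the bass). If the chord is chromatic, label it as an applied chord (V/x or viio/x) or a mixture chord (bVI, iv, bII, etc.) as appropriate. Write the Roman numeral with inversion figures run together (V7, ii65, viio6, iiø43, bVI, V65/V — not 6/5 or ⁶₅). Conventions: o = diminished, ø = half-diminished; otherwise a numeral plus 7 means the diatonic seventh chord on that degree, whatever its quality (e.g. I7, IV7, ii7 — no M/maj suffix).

V/ii

The pitches D-F#-A form a major triad rooted on D.
D is not a diatonic chord root with this quality in F major, but it lies a perfect fifth above G (ii), so the chord functions as an applied dominant of ii.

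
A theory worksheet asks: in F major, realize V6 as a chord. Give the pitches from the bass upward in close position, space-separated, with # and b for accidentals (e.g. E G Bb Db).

The numeral's case and figure indicate a major triad. In F major its root, the dominant, is C.
That chord is spelled C-E-G.
The figured bass 6 indicates first inversion, placing the third (E) in the bass: E-G-C.

E G C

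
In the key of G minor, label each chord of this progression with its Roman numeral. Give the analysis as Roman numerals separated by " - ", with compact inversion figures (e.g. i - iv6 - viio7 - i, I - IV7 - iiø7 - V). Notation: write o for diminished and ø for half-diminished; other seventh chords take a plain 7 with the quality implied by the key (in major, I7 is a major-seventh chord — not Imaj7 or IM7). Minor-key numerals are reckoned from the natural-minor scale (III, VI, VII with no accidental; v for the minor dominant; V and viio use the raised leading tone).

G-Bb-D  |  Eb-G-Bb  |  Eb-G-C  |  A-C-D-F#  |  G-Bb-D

i - VI - iv6 - V43 - i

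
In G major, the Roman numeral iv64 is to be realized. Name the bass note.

iv in G major has root C; the chord is C-Eb-G.
The figure 64 means second inversion — the fifth is in the bass.

G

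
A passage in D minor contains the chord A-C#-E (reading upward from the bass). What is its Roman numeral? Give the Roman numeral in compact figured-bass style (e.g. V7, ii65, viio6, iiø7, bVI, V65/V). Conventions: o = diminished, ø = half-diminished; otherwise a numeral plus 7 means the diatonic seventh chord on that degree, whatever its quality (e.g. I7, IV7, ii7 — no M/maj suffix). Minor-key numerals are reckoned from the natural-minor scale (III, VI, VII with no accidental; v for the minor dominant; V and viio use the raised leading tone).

V

Stacked in thirds the chord is A-C#-E: a major triad on A.
A is scale degree 5 in D minor, and a major triad on that degree is written V.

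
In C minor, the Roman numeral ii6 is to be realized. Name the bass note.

F

ii in C minor has root D; the chord is D-F-A.
The figure 6 means first inversion — the third is in the bass.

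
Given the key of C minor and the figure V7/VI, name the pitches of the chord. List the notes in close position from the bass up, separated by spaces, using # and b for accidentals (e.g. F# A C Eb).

Eb G Bb Db

V7/VI is a secondary dominant — the dominant seventh of VI. VI in C minor is Ab, so the applied chord's root is Eb, a perfect fifth above.
Building a dominant seventh chord on Eb gives Eb-G-Bb-Db.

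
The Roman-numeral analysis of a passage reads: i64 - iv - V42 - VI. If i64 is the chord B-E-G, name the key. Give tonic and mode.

E minor

The chord Em/B is a minor triad rooted on E; its label is i64.
If E is scale degree 1 and the mode makes that degree carry a minor triad, the tonic is E and the mode is minor.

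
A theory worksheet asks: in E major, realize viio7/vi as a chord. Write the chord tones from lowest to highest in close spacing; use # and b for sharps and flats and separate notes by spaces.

viio7/vi is a secondary leading-tone chord. The target vi is C# in E major; the applied chord is rooted a semitone below, on B#.
Building a fully diminished seventh chord on B# gives B#-D#-F#-A.

B# D# F# A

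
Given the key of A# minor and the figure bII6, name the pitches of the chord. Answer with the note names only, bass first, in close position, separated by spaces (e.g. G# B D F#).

bII6 is the Neapolitan sixth — a major triad on the lowered second degree, here in its customary first inversion. In A# minor that root is B.
So the chord is B-D#-F#, a major triad.
With the 6 figure the chord is in first inversion; from the bass D# upward in close position it reads D#-F#-B.

D# F# B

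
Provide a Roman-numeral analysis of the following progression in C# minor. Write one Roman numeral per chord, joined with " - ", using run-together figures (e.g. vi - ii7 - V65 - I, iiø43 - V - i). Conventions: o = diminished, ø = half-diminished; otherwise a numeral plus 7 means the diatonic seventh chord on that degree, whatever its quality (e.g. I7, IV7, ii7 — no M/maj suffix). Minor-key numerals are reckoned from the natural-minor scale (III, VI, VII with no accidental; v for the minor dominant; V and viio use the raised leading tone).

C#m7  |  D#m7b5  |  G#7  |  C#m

i7 - iiø7 - V7 - i

C#m7: root C# is the tonic; minor seventh chord there is i7.
D#m7b5: root D# is the supertonic; half-diminished seventh chord there is iiø7.
G#7: dominant seventh chord on G# = scale degree 5 → V7.
C#m: root C# is the tonic; minor triad there is i.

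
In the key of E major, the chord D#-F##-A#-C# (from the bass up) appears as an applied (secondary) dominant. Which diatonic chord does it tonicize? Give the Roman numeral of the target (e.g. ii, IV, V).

The chord is a dominant seventh chord on D#.
A dominant resolves down a perfect fifth: D# → G#. In E major, G# is scale degree 3, i.e. iii.

iii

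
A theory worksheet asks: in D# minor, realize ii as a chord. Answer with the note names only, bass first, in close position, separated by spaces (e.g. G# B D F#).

E# G# B#

ii is the minor supertonic, borrowed from the parallel major (the Dorian ii). In D# minor that root is E#.
So the chord is E#-G#-B#.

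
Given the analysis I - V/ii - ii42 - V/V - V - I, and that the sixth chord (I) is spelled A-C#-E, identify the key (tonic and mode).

The anchor chord is a major triad on A, labeled I.
If A is scale degree 1 and the mode makes that degree carry a major triad, the tonic is A and the mode is major.

A major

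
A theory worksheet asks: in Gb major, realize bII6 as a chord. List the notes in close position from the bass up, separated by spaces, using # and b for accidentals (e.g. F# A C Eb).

bII6 is the Neapolitan sixth — a major triad on the lowered second degree, here in its customary first inversion. In Gb major that root is Abb.
So the chord is Abb-Cb-Ebb, a major triad.
With the 6 figure the chord is in first inversion; from the bass Cb upward in close position it reads Cb-Ebb-Abb.

Cb Ebb Abb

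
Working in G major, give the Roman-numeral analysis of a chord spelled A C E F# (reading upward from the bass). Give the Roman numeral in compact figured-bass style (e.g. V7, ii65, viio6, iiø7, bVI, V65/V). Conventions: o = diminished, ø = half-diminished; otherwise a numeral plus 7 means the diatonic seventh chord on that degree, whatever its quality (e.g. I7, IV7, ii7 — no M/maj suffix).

The pitches F#-A-C-E form a half-diminished seventh chord rooted on F#.
In G major, F# is the leading tone; the diatonic half-diminished seventh chord there is viiø7.
With A in the bass the chord is in first inversion, so the figured bass is 65.

viiø65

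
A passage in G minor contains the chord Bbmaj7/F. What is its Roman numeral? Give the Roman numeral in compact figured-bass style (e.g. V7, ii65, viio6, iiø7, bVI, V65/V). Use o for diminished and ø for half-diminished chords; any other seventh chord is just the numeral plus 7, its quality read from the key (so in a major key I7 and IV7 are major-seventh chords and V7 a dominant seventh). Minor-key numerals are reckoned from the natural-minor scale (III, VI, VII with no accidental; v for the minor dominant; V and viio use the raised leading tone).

The pitches Bb-D-F-A form a major seventh chord rooted on Bb.
Bb is scale degree 3 in G minor, and a major seventh chord on that degree is written III7.
With F in the bass the chord is in second inversion, so the figured bass is 43.

III43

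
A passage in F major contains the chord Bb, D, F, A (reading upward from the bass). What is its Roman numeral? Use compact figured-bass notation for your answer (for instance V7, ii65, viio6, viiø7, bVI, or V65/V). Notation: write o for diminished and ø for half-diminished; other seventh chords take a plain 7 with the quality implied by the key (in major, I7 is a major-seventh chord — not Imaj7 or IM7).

The pitches Bb-D-F-A form a major seventh chord rooted on Bb.
In F major, Bb is the subdominant; the diatonic major seventh chord there is IV7.

IV7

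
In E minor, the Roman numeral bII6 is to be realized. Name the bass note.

A

bII in E minor has root F; the chord is F-A-C.
The figure 6 means first inversion — the third is in the bass.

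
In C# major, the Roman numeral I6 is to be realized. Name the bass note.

E#

I in C# major has root C#; the chord is C#-E#-G#.
The figure 6 means first inversion — the third is in the bass.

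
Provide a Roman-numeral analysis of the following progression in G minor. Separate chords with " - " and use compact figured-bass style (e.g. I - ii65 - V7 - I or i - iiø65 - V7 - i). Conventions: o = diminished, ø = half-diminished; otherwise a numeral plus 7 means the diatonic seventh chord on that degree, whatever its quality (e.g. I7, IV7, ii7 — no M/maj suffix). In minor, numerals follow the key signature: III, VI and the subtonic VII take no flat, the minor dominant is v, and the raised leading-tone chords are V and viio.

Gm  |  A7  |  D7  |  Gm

Gm has root G, degree 1 in G minor, so i.
A7 is the secondary dominant of V (dominant seventh chord on A): V7/V.
D7 has root D, degree 5 in G minor, so V7.
Gm has root G, degree 1 in G minor, so i.

i - V7/V - V7 - i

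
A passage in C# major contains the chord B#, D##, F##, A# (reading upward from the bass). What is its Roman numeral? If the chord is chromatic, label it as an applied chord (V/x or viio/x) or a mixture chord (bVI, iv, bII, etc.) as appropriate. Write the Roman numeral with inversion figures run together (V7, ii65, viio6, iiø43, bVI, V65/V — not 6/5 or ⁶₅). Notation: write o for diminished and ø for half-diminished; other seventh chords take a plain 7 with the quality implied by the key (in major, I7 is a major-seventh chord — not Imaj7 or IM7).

V7/iii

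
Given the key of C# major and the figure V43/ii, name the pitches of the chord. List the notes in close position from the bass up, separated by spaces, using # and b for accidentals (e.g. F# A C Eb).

The slash means an applied dominant: we want the dominant of ii. In C# major, ii is D# minor, and its dominant is built on A#.
Building a dominant seventh chord on A# gives A#-C##-E#-G#.
The figured bass 43 indicates second inversion, placing the fifth (E#) in the bass: E#-G#-A#-C##.

E# G# A# C##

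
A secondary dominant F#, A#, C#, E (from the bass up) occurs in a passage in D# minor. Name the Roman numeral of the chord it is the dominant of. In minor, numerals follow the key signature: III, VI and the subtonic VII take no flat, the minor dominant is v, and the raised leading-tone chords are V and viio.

VI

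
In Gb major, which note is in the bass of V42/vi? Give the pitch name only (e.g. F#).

Ab

The applied chord V42/vi is rooted on Bb: Bb-D-F-Ab.
The figure 42 means third inversion — the seventh is in the bass.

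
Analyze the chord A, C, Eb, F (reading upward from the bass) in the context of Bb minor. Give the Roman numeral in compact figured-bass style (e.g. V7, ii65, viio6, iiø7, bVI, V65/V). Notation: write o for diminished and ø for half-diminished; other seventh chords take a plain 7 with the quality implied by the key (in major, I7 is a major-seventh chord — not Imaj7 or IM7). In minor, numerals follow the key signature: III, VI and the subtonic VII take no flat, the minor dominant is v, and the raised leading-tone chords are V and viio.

V65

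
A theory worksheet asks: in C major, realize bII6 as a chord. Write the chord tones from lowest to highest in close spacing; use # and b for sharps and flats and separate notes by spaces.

F Ab Db

Scale degree 2 in C major is D; lowering it a half step gives Db. bII6 is the Neapolitan sixth — a major triad on the lowered second degree, here in its customary first inversion.
So the chord is Db-F-Ab.
The figured bass 6 indicates first inversion, placing the third (F) in the bass: F-Ab-Db.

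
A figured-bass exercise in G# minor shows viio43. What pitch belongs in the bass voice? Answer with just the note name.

C#

viio in G# minor has root F##; the chord is F##-A#-C#-E.
The figure 43 means second inversion — the fifth is in the bass.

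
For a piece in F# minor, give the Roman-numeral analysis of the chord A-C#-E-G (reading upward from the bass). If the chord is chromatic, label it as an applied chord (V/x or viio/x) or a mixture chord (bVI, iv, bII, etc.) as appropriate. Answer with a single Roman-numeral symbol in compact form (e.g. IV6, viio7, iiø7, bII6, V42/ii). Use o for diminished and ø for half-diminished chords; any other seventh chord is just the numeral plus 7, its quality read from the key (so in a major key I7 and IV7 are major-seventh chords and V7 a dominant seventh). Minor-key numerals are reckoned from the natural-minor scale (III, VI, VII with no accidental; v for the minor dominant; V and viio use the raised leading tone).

V7/VI

Stacked in thirds the chord is A-C#-E-G: a dominant seventh chord on A.
A is not a diatonic chord root with this quality in F# minor, but it lies a perfect fifth above D (VI), so the chord functions as an applied dominant of VI.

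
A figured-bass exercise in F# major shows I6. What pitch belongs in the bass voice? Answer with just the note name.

I in F# major has root F#; the chord is F#-A#-C#.
The figure 6 means first inversion — the third is in the bass.

A#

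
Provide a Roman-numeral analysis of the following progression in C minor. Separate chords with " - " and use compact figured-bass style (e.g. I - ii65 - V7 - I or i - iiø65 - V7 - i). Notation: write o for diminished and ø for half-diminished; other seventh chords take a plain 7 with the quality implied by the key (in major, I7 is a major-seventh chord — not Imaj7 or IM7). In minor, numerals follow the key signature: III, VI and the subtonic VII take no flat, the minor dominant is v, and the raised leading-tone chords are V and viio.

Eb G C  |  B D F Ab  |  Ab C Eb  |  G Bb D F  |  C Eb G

i6 - viio7 - VI - v7 - i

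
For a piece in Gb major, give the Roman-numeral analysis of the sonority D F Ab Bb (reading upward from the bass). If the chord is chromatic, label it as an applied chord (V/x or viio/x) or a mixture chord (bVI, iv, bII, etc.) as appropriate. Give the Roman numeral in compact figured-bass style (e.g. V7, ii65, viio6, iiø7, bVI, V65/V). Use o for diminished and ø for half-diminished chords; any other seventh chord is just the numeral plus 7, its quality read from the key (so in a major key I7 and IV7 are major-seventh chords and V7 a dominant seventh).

V65/vi

The pitches Bb-D-F-Ab form a dominant seventh chord rooted on Bb.
Bb is not a diatonic chord root with this quality in Gb major, but it lies a perfect fifth above Eb (vi), so the chord functions as an applied dominant of vi.
With D in the bass the chord is in first inversion, so the figured bass is 65.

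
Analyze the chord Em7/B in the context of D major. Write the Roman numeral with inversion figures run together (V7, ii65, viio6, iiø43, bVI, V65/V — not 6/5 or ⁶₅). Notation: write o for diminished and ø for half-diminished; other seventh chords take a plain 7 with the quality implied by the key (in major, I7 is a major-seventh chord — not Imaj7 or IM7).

ii43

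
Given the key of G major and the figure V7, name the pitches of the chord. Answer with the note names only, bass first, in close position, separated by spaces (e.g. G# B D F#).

D F# A C

In G major, the dominant is D, and the diatonic chord built there is a dominant seventh chord.
Stacking thirds from D gives D-F#-A-C.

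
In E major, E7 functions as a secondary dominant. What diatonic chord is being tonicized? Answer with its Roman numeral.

IV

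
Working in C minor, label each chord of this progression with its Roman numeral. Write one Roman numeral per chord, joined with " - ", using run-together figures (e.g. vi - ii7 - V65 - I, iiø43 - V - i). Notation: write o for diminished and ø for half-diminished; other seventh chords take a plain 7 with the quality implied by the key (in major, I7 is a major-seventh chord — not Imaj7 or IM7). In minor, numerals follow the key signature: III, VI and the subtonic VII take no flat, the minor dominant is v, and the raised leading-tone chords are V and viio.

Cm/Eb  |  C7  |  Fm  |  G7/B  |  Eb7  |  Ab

Cm/Eb: minor triad on C = scale degree 1 → i6.
C7: chromatic; C is V of iv, so V7/iv.
Fm: minor triad on F = scale degree 4 → iv.
G7/B has root G, degree 5 in C minor, so V65.
Eb7: a dominant seventh chord on Eb, the applied dominant of VI → V7/VI.
Ab: root Ab is the submediant; major triad there is VI.

i6 - V7/iv - iv - V65 - V7/VI - VI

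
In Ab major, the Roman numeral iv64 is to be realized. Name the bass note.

iv in Ab major has root Db; the chord is Db-Fb-Ab.
The figure 64 means second inversion — the fifth is in the bass.

Ab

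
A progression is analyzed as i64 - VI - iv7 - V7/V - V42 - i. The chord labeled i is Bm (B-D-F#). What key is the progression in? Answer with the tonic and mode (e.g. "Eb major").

i is given as B-D-F# — a minor triad with root B.
If B is scale degree 1 and the mode makes that degree carry a minor triad, the tonic is B and the mode is minor.

B minor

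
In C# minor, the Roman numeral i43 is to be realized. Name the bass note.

G#

i in C# minor has root C#; the chord is C#-E-G#-B.
The figure 43 means second inversion — the fifth is in the bass.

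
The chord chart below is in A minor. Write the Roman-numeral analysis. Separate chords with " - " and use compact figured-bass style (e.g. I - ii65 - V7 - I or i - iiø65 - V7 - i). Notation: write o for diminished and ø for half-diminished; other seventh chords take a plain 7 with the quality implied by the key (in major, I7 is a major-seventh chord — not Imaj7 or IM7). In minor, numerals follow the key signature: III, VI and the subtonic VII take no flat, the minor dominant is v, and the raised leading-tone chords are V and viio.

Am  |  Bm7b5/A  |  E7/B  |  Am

i - iiø42 - V43 - i

Am: root A is the tonic; minor triad there is i.
Bm7b5/A: half-diminished seventh chord on B = scale degree 2 → iiø42.
E7/B has root E, degree 5 in A minor, so V43.
Am: root A is the tonic; minor triad there is i.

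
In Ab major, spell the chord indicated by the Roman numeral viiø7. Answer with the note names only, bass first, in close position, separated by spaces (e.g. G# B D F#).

G Bb Db F

In Ab major, scale degree 7 is G, and the diatonic chord built there is a half-diminished seventh chord.
That chord is spelled G-Bb-Db-F.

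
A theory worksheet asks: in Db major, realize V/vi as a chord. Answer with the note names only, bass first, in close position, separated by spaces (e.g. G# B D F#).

F A C

The slash means an applied dominant: we want the dominant of vi. In Db major, vi is Bb minor, and its dominant is built on F.
Building a major triad on F gives F-A-C.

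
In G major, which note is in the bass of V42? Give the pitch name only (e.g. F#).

V in G major has root D; the chord is D-F#-A-C.
The figure 42 means third inversion — the seventh is in the bass.

C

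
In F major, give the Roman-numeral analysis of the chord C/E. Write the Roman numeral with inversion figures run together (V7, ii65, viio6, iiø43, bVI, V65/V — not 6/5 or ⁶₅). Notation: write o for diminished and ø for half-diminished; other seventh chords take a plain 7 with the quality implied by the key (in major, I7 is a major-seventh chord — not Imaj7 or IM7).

V6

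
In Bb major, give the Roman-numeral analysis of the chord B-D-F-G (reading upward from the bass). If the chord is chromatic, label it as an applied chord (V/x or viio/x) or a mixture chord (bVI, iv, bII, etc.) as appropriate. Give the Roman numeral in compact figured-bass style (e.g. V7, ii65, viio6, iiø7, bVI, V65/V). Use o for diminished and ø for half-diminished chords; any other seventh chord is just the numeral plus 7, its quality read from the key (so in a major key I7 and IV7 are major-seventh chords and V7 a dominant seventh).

Stacked in thirds the chord is G-B-D-F: a dominant seventh chord on G.
G is not a diatonic chord root with this quality in Bb major, but it lies a perfect fifth above C (ii), so the chord functions as an applied dominant of ii.
With B in the bass the chord is in first inversion, so the figured bass is 65.

V65/ii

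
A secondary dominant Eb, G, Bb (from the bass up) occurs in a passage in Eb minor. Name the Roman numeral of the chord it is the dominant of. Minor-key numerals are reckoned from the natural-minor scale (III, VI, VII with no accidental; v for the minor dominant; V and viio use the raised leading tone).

The chord is a major triad on Eb.
A dominant resolves down a perfect fifth: Eb → Ab. In Eb minor, Ab is scale degree 4, i.e. iv.

iv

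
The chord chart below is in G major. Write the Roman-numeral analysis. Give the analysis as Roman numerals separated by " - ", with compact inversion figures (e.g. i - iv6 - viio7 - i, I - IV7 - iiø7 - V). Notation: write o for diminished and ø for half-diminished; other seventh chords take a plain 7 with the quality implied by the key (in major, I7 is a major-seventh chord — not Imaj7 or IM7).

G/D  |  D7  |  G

I64 - V7 - I

G/D: major triad on G = scale degree 1 → I64.
D7: root D is the dominant; dominant seventh chord there is V7.
G: major triad on G = scale degree 1 → I.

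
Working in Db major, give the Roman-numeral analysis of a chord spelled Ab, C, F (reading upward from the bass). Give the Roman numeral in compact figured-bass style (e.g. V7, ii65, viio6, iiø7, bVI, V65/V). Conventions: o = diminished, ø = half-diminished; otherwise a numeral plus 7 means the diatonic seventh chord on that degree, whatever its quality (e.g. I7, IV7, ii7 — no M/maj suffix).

Stacked in thirds the chord is F-Ab-C: a minor triad on F.
In Db major, F is the mediant; the diatonic minor triad there is iii.
With Ab in the bass the chord is in first inversion, so the figured bass is 6.

iii6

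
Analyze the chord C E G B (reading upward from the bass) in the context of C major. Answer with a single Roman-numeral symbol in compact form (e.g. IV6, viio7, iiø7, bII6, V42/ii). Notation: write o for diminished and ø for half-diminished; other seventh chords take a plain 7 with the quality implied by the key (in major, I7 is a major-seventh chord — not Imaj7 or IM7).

I7

Stacked in thirds the chord is C-E-G-B: a major seventh chord on C.
C is scale degree 1 in C major, and a major seventh chord on that degree is written I7.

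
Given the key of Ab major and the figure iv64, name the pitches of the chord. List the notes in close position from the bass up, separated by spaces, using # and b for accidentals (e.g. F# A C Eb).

Ab Db Fb

Scale degree 4 in Ab major is Db; here the chord built on it is altered to a minor triad. iv64 is the minor subdominant, borrowed from the parallel minor.
So the chord is Db-Fb-Ab.
With the 64 figure the chord is in second inversion; from the bass Ab upward in close position it reads Ab-Db-Fb.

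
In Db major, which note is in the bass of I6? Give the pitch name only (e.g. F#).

F

I in Db major has root Db; the chord is Db-F-Ab.
The figure 6 means first inversion — the third is in the bass.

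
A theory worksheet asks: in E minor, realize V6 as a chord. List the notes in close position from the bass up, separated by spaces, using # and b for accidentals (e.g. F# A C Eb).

In E minor, the fifth degree is B. The dominant is major (leading tone raised), so V is a major triad.
Stacking thirds from B gives B-D#-F#.
The figured bass 6 indicates first inversion, placing the third (D#) in the bass: D#-F#-B.

D# F# B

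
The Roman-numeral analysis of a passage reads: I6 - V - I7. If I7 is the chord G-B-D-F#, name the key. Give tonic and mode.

G major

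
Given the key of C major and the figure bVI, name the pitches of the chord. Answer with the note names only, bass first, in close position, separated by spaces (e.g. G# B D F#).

Scale degree 6 in C major is A; lowering it a half step gives Ab. bVI is a major triad on the lowered sixth degree, borrowed from the parallel minor.
So the chord is Ab-C-Eb.

Ab C Eb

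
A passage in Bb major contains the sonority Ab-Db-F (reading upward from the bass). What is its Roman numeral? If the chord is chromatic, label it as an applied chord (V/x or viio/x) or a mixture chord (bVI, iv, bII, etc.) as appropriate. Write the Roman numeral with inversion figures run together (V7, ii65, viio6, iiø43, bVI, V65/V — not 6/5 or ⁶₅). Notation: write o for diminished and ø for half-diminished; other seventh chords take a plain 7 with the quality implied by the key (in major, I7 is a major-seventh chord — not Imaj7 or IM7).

Stacked in thirds the chord is Db-F-Ab: a major triad on Db.
Db is the lowered third degree of Bb major (diatonic 3 would be D). This is a major triad on the lowered third degree, borrowed from the parallel minor.
With Ab in the bass the chord is in second inversion, so the figured bass is 64.

bIII64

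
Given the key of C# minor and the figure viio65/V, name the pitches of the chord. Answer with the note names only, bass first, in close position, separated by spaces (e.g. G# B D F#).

A# C# E F##

The slash marks an applied leading-tone chord: viio of V. In C# minor, V is G#, so the leading tone to it is F##, a half step below.
Building a fully diminished seventh chord on F## gives F##-A#-C#-E.
The figured bass 65 indicates first inversion, placing the third (A#) in the bass: A#-C#-E-F##.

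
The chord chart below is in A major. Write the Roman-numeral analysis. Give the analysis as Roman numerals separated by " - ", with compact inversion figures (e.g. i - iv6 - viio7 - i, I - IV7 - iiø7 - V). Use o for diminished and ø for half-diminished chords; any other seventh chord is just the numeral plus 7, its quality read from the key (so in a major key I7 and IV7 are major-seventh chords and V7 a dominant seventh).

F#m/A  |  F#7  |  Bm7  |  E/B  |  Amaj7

vi6 - V7/ii - ii7 - V64 - I7

F#m/A has root F#, degree 6 in A major, so vi6.
F#7: chromatic; F# is V of ii, so V7/ii.
Bm7: minor seventh chord on B = scale degree 2 → ii7.
E/B has root E, degree 5 in A major, so V64.
Amaj7: major seventh chord on A = scale degree 1 → I7.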